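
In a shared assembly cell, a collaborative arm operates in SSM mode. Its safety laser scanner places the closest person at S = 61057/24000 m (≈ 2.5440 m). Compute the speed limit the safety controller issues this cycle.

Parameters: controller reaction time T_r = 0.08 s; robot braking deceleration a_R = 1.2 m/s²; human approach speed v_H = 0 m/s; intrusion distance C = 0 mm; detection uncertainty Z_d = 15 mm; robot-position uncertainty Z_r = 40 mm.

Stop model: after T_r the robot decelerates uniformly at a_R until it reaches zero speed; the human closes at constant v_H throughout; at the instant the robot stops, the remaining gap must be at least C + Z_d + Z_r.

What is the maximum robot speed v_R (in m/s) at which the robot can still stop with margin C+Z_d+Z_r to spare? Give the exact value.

collect terms ⇒ (5/12)·v_R² + (2/25)·v_R + (-59737/24000) = 0
  disc = (2/25)² − 4·(5/12)·(-59737/24000) = 1495729/360000 ; √disc = 1223/600
  v_R = (−(2/25) + 1223/600) / (2·(5/12)) = 47/20 m/s
check:
stop time T_s = (47/20)/(6/5) = 1.9583 s
robot in T_r: 2.3500·0.0800 = 0.1880 m
robot covers 2.3500·1.9583 − ½·1.2000·1.9583² = 2.3010 m while stopping
person approaches 0.0000·(0.0800+1.9583) = 0.0000 m
residual clearance needed = 0.0000+0.0150+0.0400 = 0.0550 m
sum ≈ 0.1880+2.3010+0.0000+0.0550 ≈ 2.5440 m = S ✓

v_R_max = 47/20 m/s = 2.3500 m/s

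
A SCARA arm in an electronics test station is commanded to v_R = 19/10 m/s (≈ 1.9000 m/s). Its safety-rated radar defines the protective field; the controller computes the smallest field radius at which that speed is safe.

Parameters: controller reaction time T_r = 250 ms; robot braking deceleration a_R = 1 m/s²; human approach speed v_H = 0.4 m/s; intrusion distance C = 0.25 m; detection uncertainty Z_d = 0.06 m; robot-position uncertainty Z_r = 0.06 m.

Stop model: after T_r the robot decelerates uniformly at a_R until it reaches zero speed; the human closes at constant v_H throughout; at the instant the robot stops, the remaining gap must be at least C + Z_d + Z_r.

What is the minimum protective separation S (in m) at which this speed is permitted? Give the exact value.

braking lasts T_s = (19/10)/1 = 1.9000 s
robot in T_r: 1.9000·0.2500 = 0.4750 m
robot under decel: 1.9000²/(2·1.0000) = 1.8050 m
human over T_r+T_s: 0.4000·(0.2500+1.9000) = 0.8600 m
margins: 0.2500+0.0600+0.0600 = 0.3700 m
S_min ≈ 0.4750+1.8050+0.8600+0.3700  ⇒  S_min = 351/100 m

S_min = 351/100 m = 3.5100 m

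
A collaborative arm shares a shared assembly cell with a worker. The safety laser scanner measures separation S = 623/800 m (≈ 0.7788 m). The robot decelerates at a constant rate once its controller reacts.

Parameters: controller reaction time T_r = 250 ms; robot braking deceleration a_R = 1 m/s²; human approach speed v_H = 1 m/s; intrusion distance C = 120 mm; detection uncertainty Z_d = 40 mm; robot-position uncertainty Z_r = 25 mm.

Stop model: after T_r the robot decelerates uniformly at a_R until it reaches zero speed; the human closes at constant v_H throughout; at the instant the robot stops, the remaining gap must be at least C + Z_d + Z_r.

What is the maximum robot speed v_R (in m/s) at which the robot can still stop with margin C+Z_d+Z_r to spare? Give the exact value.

v_R_max = 1/4 m/s = 0.2500 m/s

collect terms ⇒ (1/2)·v_R² + (5/4)·v_R + (-11/32) = 0
  disc = (5/4)² − 4·(1/2)·(-11/32) = 9/4 ; √disc = 3/2
  v_R = (−(5/4) + 3/2) / (2·(1/2)) = 1/4 m/s
check:
stop time T_s = (1/4)/1 = 0.2500 s
robot covers v_R·T_r = 0.2500·0.2500 = 0.0625 m before braking
robot covers 0.2500·0.2500 − ½·1.0000·0.2500² = 0.0312 m while stopping
human over T_r+T_s: 1.0000·(0.2500+0.2500) = 0.5000 m
margins: 0.1200+0.0400+0.0250 = 0.1850 m
sum ≈ 0.0625+0.0312+0.5000+0.1850 ≈ 0.7788 m = S ✓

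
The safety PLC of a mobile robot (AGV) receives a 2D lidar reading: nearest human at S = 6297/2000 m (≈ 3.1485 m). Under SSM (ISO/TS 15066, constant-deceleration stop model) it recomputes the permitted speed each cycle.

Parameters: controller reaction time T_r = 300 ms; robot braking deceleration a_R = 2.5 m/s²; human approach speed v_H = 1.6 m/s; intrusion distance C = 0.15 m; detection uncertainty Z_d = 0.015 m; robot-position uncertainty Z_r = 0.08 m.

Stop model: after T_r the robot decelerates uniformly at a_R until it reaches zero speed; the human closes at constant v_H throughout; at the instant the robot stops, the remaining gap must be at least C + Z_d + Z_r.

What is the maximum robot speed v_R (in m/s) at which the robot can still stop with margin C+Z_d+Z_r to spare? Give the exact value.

v_R_max = 37/20 m/s = 1.8500 m/s

quadratic (1/5)·v² + (47/50)·v + (-4847/2000) = 0
  disc = (47/50)² − 4·(1/5)·(-4847/2000) = 1764/625 ; √disc = 42/25
  v_R = (−(47/50) + 42/25) / (2·(1/5)) = 37/20 m/s
check:
stop time T_s = (37/20)/(5/2) = 0.7400 s
reaction-phase robot travel = 1.8500·0.3000 = 0.5550 m
braking distance = 1.8500²/(2·2.5000) = 0.6845 m
human closes 1.6000·1.0400 = 1.6640 m
C+Z_d+Z_r = 0.1500+0.0150+0.0800 = 0.2450 m
sum ≈ 0.5550+0.6845+1.6640+0.2450 ≈ 3.1485 m = S ✓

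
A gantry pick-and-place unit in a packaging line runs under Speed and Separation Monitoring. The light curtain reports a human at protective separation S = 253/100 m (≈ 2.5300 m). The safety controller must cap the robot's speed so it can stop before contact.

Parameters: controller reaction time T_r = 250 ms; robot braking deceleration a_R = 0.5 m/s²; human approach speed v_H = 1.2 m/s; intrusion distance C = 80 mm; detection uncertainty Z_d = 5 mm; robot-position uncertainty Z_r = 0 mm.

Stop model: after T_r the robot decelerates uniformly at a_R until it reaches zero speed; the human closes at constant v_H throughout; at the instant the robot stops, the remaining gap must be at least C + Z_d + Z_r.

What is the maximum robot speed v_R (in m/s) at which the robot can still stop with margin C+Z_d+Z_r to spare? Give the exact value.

at the boundary: (1)·v² + (53/20)·v + (-429/200) = 0
  disc = (53/20)² − 4·(1)·(-429/200) = 6241/400 ; √disc = 79/20
  v_R = (−(53/20) + 79/20) / (2·(1)) = 13/20 m/s
check:
stop time T_s = (13/20)/(1/2) = 1.3000 s
robot in T_r: 0.6500·0.2500 = 0.1625 m
robot under decel: 0.6500²/(2·0.5000) = 0.4225 m
person approaches 1.2000·(0.2500+1.3000) = 1.8600 m
margins: 0.0800+0.0050+0.0000 = 0.0850 m
sum ≈ 0.1625+0.4225+1.8600+0.0850 ≈ 2.5300 m = S ✓

v_R_max = 13/20 m/s = 0.6500 m/s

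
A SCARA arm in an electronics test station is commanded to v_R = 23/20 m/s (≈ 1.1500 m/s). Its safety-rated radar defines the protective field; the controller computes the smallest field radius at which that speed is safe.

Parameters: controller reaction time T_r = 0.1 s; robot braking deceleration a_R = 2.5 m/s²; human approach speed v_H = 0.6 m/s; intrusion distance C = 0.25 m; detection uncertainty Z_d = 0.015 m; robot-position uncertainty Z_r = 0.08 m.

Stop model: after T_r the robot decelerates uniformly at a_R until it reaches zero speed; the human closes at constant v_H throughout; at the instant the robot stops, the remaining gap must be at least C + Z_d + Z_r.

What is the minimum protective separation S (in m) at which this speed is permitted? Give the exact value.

S_min = 2121/2000 m = 1.0605 m

stop time T_s = (23/20)/(5/2) = 0.4600 s
reaction-phase robot travel = 1.1500·0.1000 = 0.1150 m
braking distance = 1.1500²/(2·2.5000) = 0.2645 m
person approaches 0.6000·(0.1000+0.4600) = 0.3360 m
C+Z_d+Z_r = 0.2500+0.0150+0.0800 = 0.3450 m
S_min ≈ 0.1150+0.2645+0.3360+0.3450  ⇒  S_min = 2121/2000 m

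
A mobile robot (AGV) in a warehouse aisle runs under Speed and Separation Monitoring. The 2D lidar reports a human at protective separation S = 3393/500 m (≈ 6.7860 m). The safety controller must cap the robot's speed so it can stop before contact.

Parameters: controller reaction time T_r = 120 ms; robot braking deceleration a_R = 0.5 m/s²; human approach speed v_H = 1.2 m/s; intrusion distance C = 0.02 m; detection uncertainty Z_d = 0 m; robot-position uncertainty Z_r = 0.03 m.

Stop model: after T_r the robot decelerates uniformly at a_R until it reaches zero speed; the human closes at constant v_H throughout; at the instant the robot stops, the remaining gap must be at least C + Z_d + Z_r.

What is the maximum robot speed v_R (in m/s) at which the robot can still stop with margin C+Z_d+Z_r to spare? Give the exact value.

v_R_max = 8/5 m/s = 1.6000 m/s

quadratic (1)·v² + (63/25)·v + (-824/125) = 0
  disc = (63/25)² − 4·(1)·(-824/125) = 20449/625 ; √disc = 143/25
  v_R = (−(63/25) + 143/25) / (2·(1)) = 8/5 m/s
check:
T_s = v_R/a_R = (8/5)/(1/2) = 3.2000 s
reaction-phase robot travel = 1.6000·0.1200 = 0.1920 m
robot under decel: 1.6000²/(2·0.5000) = 2.5600 m
human closes 1.2000·3.3200 = 3.9840 m
residual clearance needed = 0.0200+0.0000+0.0300 = 0.0500 m
sum ≈ 0.1920+2.5600+3.9840+0.0500 ≈ 6.7860 m = S ✓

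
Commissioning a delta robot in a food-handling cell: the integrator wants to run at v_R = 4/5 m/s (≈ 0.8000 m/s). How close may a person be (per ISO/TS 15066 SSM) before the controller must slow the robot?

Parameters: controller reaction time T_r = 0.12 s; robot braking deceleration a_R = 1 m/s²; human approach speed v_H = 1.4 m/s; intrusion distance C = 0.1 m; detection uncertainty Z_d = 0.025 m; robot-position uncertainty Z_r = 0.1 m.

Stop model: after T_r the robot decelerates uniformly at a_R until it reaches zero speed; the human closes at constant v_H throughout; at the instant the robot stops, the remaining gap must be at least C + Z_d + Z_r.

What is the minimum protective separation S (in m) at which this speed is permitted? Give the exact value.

stop time T_s = (4/5)/1 = 0.8000 s
reaction-phase robot travel = 0.8000·0.1200 = 0.0960 m
robot covers 0.8000·0.8000 − ½·1.0000·0.8000² = 0.3200 m while stopping
human closes 1.4000·0.9200 = 1.2880 m
residual clearance needed = 0.1000+0.0250+0.1000 = 0.2250 m
S_min ≈ 0.0960+0.3200+1.2880+0.2250  ⇒  S_min = 1929/1000 m

S_min = 1929/1000 m = 1.9290 m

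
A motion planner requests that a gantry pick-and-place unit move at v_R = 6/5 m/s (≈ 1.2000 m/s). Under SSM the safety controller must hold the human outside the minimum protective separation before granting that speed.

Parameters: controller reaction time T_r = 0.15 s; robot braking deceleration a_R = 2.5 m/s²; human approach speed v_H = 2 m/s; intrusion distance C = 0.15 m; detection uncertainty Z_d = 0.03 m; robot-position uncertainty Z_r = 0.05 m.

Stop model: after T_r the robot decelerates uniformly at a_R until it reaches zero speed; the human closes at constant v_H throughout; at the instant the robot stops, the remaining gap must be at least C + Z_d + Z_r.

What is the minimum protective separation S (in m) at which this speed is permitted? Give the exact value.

S_min = 979/500 m = 1.9580 m

T_s = v_R/a_R = (6/5)/(5/2) = 0.4800 s
reaction-phase robot travel = 1.2000·0.1500 = 0.1800 m
robot covers 1.2000·0.4800 − ½·2.5000·0.4800² = 0.2880 m while stopping
human closes 2.0000·0.6300 = 1.2600 m
margins: 0.1500+0.0300+0.0500 = 0.2300 m
S_min ≈ 0.1800+0.2880+1.2600+0.2300  ⇒  S_min = 979/500 m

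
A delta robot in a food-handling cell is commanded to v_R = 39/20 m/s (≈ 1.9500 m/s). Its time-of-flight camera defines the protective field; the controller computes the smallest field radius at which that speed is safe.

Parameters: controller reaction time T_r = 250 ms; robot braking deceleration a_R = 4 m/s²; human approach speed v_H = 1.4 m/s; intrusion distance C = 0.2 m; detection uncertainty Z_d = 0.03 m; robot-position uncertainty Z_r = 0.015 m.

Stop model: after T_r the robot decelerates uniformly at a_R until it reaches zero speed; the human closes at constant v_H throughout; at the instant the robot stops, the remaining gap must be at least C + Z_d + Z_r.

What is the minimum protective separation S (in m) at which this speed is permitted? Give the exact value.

S_min = 7169/3200 m = 2.2403 m

braking lasts T_s = (39/20)/4 = 0.4875 s
robot covers v_R·T_r = 1.9500·0.2500 = 0.4875 m before braking
robot under decel: 1.9500²/(2·4.0000) = 0.4753 m
person approaches 1.4000·(0.2500+0.4875) = 1.0325 m
C+Z_d+Z_r = 0.2000+0.0300+0.0150 = 0.2450 m
S_min ≈ 0.4875+0.4753+1.0325+0.2450  ⇒  S_min = 7169/3200 m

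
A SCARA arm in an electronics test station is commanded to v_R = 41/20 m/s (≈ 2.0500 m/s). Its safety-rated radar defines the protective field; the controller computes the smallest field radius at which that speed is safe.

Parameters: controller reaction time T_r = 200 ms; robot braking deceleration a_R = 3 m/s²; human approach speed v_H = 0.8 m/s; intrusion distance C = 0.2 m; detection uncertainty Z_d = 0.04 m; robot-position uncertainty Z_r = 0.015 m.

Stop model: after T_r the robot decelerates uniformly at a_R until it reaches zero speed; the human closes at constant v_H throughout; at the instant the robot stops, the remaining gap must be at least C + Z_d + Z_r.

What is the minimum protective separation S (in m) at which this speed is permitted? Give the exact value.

S_min = 4973/2400 m = 2.0721 m

braking lasts T_s = (41/20)/3 = 0.6833 s
reaction-phase robot travel = 2.0500·0.2000 = 0.4100 m
braking distance = 2.0500²/(2·3.0000) = 0.7004 m
person approaches 0.8000·(0.2000+0.6833) = 0.7067 m
margins: 0.2000+0.0400+0.0150 = 0.2550 m
S_min ≈ 0.4100+0.7004+0.7067+0.2550  ⇒  S_min = 4973/2400 m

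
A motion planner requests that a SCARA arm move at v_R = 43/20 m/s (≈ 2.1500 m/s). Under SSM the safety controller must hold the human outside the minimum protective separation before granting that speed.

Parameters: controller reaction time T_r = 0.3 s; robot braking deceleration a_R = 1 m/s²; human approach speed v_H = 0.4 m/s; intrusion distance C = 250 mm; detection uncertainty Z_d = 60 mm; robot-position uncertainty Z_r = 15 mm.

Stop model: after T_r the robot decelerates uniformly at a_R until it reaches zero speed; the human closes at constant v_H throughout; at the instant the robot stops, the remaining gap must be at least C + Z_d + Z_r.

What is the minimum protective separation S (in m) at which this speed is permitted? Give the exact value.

braking lasts T_s = (43/20)/1 = 2.1500 s
reaction-phase robot travel = 2.1500·0.3000 = 0.6450 m
robot under decel: 2.1500²/(2·1.0000) = 2.3112 m
human over T_r+T_s: 0.4000·(0.3000+2.1500) = 0.9800 m
C+Z_d+Z_r = 0.2500+0.0600+0.0150 = 0.3250 m
S_min ≈ 0.6450+2.3112+0.9800+0.3250  ⇒  S_min = 3409/800 m

S_min = 3409/800 m = 4.2613 m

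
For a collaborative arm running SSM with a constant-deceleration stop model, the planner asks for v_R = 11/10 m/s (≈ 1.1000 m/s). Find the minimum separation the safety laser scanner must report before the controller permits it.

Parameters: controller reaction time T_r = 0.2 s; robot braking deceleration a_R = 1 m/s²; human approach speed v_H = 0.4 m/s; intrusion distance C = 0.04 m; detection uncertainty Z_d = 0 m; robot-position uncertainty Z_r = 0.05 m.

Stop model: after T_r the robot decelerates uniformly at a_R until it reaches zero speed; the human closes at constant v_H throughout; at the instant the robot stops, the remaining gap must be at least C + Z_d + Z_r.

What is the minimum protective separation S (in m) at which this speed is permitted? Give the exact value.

stop time T_s = (11/10)/1 = 1.1000 s
reaction-phase robot travel = 1.1000·0.2000 = 0.2200 m
robot covers 1.1000·1.1000 − ½·1.0000·1.1000² = 0.6050 m while stopping
human over T_r+T_s: 0.4000·(0.2000+1.1000) = 0.5200 m
margins: 0.0400+0.0000+0.0500 = 0.0900 m
S_min ≈ 0.2200+0.6050+0.5200+0.0900  ⇒  S_min = 287/200 m

S_min = 287/200 m = 1.4350 m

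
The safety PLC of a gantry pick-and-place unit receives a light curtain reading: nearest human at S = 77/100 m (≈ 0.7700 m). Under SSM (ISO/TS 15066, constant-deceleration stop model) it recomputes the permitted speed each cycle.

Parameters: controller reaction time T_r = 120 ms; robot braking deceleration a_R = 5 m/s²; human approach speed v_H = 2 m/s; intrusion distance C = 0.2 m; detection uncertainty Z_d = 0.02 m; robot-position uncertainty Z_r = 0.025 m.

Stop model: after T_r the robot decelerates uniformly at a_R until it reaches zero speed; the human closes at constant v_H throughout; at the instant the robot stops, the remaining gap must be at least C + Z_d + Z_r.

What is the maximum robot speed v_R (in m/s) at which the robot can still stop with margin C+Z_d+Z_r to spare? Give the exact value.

v_R_max = 1/2 m/s = 0.5000 m/s

quadratic (1/10)·v² + (13/25)·v + (-57/200) = 0
  disc = (13/25)² − 4·(1/10)·(-57/200) = 961/2500 ; √disc = 31/50
  v_R = (−(13/25) + 31/50) / (2·(1/10)) = 1/2 m/s
check:
braking lasts T_s = (1/2)/5 = 0.1000 s
robot in T_r: 0.5000·0.1200 = 0.0600 m
robot under decel: 0.5000²/(2·5.0000) = 0.0250 m
human closes 2.0000·0.2200 = 0.4400 m
margins: 0.2000+0.0200+0.0250 = 0.2450 m
sum ≈ 0.0600+0.0250+0.4400+0.2450 ≈ 0.7700 m = S ✓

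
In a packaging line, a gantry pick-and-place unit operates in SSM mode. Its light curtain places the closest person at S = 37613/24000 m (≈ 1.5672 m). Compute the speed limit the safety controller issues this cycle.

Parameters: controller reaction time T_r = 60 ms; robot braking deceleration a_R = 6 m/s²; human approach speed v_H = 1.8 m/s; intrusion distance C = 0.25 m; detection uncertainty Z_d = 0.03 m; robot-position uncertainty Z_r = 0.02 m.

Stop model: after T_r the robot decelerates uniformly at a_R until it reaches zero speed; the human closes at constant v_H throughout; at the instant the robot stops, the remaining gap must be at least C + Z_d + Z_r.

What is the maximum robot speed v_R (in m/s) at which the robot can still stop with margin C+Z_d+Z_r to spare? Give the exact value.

v_R_max = 43/20 m/s = 2.1500 m/s

at the boundary: (1/12)·v² + (9/25)·v + (-27821/24000) = 0
  disc = (9/25)² − 4·(1/12)·(-27821/24000) = 185761/360000 ; √disc = 431/600
  v_R = (−(9/25) + 431/600) / (2·(1/12)) = 43/20 m/s
check:
stop time T_s = (43/20)/6 = 0.3583 s
robot in T_r: 2.1500·0.0600 = 0.1290 m
robot under decel: 2.1500²/(2·6.0000) = 0.3852 m
human over T_r+T_s: 1.8000·(0.0600+0.3583) = 0.7530 m
margins: 0.2500+0.0300+0.0200 = 0.3000 m
sum ≈ 0.1290+0.3852+0.7530+0.3000 ≈ 1.5672 m = S ✓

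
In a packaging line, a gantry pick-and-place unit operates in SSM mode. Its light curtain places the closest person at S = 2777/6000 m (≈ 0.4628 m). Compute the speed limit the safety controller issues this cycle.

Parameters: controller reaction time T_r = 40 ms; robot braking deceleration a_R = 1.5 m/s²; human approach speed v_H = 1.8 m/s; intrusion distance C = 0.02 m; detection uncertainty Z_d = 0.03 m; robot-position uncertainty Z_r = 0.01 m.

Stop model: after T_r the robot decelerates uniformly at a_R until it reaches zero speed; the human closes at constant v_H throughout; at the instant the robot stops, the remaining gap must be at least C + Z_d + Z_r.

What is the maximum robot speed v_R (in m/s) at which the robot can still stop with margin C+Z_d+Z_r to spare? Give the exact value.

collect terms ⇒ (1/3)·v_R² + (31/25)·v_R + (-397/1200) = 0
  disc = (31/25)² − 4·(1/3)·(-397/1200) = 44521/22500 ; √disc = 211/150
  v_R = (−(31/25) + 211/150) / (2·(1/3)) = 1/4 m/s
check:
braking lasts T_s = (1/4)/(3/2) = 0.1667 s
robot covers v_R·T_r = 0.2500·0.0400 = 0.0100 m before braking
robot covers 0.2500·0.1667 − ½·1.5000·0.1667² = 0.0208 m while stopping
person approaches 1.8000·(0.0400+0.1667) = 0.3720 m
residual clearance needed = 0.0200+0.0300+0.0100 = 0.0600 m
sum ≈ 0.0100+0.0208+0.3720+0.0600 ≈ 0.4628 m = S ✓

v_R_max = 1/4 m/s = 0.2500 m/s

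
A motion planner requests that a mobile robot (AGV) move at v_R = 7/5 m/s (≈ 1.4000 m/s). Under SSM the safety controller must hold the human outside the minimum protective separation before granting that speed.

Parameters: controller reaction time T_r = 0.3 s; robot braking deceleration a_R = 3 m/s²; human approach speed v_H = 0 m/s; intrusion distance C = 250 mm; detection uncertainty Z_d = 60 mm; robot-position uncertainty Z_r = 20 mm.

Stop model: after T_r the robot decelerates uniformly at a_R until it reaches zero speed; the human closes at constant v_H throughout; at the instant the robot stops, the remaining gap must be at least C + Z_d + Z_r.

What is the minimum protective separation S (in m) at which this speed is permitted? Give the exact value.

stop time T_s = (7/5)/3 = 0.4667 s
robot in T_r: 1.4000·0.3000 = 0.4200 m
braking distance = 1.4000²/(2·3.0000) = 0.3267 m
human closes 0.0000·0.7667 = 0.0000 m
margins: 0.2500+0.0600+0.0200 = 0.3300 m
S_min ≈ 0.4200+0.3267+0.0000+0.3300  ⇒  S_min = 323/300 m

S_min = 323/300 m = 1.0767 m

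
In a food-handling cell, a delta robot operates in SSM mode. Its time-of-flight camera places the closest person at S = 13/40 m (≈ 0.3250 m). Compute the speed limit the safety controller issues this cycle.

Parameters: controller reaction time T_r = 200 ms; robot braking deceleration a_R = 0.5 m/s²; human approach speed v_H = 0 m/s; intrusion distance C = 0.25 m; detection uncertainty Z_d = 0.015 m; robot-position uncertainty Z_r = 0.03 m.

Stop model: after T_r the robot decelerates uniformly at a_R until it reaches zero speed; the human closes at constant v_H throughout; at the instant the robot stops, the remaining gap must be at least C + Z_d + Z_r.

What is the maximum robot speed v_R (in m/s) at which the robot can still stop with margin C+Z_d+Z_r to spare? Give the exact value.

v_R_max = 1/10 m/s = 0.1000 m/s

collect terms ⇒ (1)·v_R² + (1/5)·v_R + (-3/100) = 0
  disc = (1/5)² − 4·(1)·(-3/100) = 4/25 ; √disc = 2/5
  v_R = (−(1/5) + 2/5) / (2·(1)) = 1/10 m/s
check:
braking lasts T_s = (1/10)/(1/2) = 0.2000 s
robot in T_r: 0.1000·0.2000 = 0.0200 m
robot covers 0.1000·0.2000 − ½·0.5000·0.2000² = 0.0100 m while stopping
human over T_r+T_s: 0.0000·(0.2000+0.2000) = 0.0000 m
margins: 0.2500+0.0150+0.0300 = 0.2950 m
sum ≈ 0.0200+0.0100+0.0000+0.2950 ≈ 0.3250 m = S ✓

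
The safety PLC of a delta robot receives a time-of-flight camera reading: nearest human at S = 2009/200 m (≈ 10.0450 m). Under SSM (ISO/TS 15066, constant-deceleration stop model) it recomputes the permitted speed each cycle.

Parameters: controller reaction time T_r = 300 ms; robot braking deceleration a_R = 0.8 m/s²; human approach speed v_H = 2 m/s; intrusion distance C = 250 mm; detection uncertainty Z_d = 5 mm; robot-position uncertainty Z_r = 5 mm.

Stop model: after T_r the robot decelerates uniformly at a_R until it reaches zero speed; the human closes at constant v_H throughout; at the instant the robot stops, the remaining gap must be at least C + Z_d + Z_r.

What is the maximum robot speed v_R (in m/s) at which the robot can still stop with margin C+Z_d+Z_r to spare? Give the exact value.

quadratic (5/8)·v² + (14/5)·v + (-1837/200) = 0
  disc = (14/5)² − 4·(5/8)·(-1837/200) = 12321/400 ; √disc = 111/20
  v_R = (−(14/5) + 111/20) / (2·(5/8)) = 11/5 m/s
check:
T_s = v_R/a_R = (11/5)/(4/5) = 2.7500 s
robot in T_r: 2.2000·0.3000 = 0.6600 m
robot under decel: 2.2000²/(2·0.8000) = 3.0250 m
human closes 2.0000·3.0500 = 6.1000 m
residual clearance needed = 0.2500+0.0050+0.0050 = 0.2600 m
sum ≈ 0.6600+3.0250+6.1000+0.2600 ≈ 10.0450 m = S ✓

v_R_max = 11/5 m/s = 2.2000 m/s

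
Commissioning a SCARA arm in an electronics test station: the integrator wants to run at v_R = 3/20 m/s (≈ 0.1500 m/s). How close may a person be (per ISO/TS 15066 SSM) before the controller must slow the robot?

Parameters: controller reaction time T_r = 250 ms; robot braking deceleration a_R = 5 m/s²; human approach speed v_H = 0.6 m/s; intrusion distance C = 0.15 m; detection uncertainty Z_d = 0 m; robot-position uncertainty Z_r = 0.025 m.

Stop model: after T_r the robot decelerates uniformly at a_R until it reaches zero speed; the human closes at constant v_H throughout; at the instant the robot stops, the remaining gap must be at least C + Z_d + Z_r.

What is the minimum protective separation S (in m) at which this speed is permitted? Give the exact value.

S_min = 1531/4000 m = 0.3827 m

stop time T_s = (3/20)/5 = 0.0300 s
reaction-phase robot travel = 0.1500·0.2500 = 0.0375 m
robot covers 0.1500·0.0300 − ½·5.0000·0.0300² = 0.0022 m while stopping
human closes 0.6000·0.2800 = 0.1680 m
residual clearance needed = 0.1500+0.0000+0.0250 = 0.1750 m
S_min ≈ 0.0375+0.0022+0.1680+0.1750  ⇒  S_min = 1531/4000 m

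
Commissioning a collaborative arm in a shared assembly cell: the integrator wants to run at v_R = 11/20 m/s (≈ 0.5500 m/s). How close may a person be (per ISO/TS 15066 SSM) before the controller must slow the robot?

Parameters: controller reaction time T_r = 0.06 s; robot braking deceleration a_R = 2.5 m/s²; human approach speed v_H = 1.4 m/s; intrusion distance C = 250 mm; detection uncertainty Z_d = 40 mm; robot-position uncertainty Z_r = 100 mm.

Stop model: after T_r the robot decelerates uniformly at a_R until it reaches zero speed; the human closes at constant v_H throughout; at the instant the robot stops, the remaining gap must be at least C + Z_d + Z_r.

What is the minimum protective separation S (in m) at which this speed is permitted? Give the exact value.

S_min = 1751/2000 m = 0.8755 m

stop time T_s = (11/20)/(5/2) = 0.2200 s
reaction-phase robot travel = 0.5500·0.0600 = 0.0330 m
braking distance = 0.5500²/(2·2.5000) = 0.0605 m
person approaches 1.4000·(0.0600+0.2200) = 0.3920 m
margins: 0.2500+0.0400+0.1000 = 0.3900 m
S_min ≈ 0.0330+0.0605+0.3920+0.3900  ⇒  S_min = 1751/2000 m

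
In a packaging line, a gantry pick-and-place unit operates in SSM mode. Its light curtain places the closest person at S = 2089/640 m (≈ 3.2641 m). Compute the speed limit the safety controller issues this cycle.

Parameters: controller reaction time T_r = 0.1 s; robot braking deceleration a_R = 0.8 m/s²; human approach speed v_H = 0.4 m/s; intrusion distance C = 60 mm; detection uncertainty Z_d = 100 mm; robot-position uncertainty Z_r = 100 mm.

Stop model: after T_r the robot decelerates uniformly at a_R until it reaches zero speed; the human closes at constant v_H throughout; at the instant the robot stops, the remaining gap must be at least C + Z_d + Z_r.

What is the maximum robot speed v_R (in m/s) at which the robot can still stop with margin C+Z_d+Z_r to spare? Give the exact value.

v_R_max = 7/4 m/s = 1.7500 m/s

quadratic (5/8)·v² + (3/5)·v + (-1897/640) = 0
  disc = (3/5)² − 4·(5/8)·(-1897/640) = 49729/6400 ; √disc = 223/80
  v_R = (−(3/5) + 223/80) / (2·(5/8)) = 7/4 m/s
check:
stop time T_s = (7/4)/(4/5) = 2.1875 s
robot covers v_R·T_r = 1.7500·0.1000 = 0.1750 m before braking
robot covers 1.7500·2.1875 − ½·0.8000·2.1875² = 1.9141 m while stopping
human over T_r+T_s: 0.4000·(0.1000+2.1875) = 0.9150 m
residual clearance needed = 0.0600+0.1000+0.1000 = 0.2600 m
sum ≈ 0.1750+1.9141+0.9150+0.2600 ≈ 3.2641 m = S ✓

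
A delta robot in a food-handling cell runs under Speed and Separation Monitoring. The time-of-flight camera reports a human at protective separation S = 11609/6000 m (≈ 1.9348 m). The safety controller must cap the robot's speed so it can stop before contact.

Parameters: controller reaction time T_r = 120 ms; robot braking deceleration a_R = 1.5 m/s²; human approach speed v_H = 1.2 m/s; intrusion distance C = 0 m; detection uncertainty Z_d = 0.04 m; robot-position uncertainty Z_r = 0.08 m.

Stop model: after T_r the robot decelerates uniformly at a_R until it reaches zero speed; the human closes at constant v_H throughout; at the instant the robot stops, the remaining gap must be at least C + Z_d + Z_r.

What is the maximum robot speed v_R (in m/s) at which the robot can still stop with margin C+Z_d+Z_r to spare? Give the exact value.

at the boundary: (1/3)·v² + (23/25)·v + (-401/240) = 0
  disc = (23/25)² − 4·(1/3)·(-401/240) = 69169/22500 ; √disc = 263/150
  v_R = (−(23/25) + 263/150) / (2·(1/3)) = 5/4 m/s
check:
T_s = v_R/a_R = (5/4)/(3/2) = 0.8333 s
robot covers v_R·T_r = 1.2500·0.1200 = 0.1500 m before braking
robot under decel: 1.2500²/(2·1.5000) = 0.5208 m
person approaches 1.2000·(0.1200+0.8333) = 1.1440 m
margins: 0.0000+0.0400+0.0800 = 0.1200 m
sum ≈ 0.1500+0.5208+1.1440+0.1200 ≈ 1.9348 m = S ✓

v_R_max = 5/4 m/s = 1.2500 m/s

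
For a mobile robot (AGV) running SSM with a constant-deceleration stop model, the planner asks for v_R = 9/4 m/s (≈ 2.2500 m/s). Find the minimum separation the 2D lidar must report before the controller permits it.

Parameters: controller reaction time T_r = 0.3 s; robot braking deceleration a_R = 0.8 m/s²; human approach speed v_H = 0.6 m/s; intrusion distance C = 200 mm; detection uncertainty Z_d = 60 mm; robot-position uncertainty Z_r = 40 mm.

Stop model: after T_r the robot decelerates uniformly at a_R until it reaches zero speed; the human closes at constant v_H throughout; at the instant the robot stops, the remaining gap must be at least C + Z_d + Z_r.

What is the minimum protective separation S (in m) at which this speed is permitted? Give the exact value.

T_s = v_R/a_R = (9/4)/(4/5) = 2.8125 s
reaction-phase robot travel = 2.2500·0.3000 = 0.6750 m
robot under decel: 2.2500²/(2·0.8000) = 3.1641 m
human over T_r+T_s: 0.6000·(0.3000+2.8125) = 1.8675 m
margins: 0.2000+0.0600+0.0400 = 0.3000 m
S_min ≈ 0.6750+3.1641+1.8675+0.3000  ⇒  S_min = 19221/3200 m

S_min = 19221/3200 m = 6.0066 m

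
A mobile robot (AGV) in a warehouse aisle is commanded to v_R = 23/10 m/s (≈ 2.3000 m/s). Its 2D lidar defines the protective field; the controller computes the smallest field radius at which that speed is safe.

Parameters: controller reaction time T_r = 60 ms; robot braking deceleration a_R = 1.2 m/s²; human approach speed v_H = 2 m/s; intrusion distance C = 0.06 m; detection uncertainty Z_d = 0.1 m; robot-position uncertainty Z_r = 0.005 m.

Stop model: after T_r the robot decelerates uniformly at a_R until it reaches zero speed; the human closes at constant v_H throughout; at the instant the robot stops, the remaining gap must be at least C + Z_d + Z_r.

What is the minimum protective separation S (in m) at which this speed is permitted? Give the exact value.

stop time T_s = (23/10)/(6/5) = 1.9167 s
reaction-phase robot travel = 2.3000·0.0600 = 0.1380 m
braking distance = 2.3000²/(2·1.2000) = 2.2042 m
human over T_r+T_s: 2.0000·(0.0600+1.9167) = 3.9533 m
residual clearance needed = 0.0600+0.1000+0.0050 = 0.1650 m
S_min ≈ 0.1380+2.2042+3.9533+0.1650  ⇒  S_min = 12921/2000 m

S_min = 12921/2000 m = 6.4605 m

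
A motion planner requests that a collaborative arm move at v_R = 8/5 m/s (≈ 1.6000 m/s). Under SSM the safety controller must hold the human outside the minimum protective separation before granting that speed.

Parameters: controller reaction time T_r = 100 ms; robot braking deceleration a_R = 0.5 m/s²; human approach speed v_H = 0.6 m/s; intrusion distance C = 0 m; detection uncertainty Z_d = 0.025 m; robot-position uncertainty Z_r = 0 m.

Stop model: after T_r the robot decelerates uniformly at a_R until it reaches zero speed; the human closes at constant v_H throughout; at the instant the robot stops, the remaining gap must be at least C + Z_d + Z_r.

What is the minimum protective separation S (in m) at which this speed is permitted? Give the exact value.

S_min = 189/40 m = 4.7250 m

braking lasts T_s = (8/5)/(1/2) = 3.2000 s
reaction-phase robot travel = 1.6000·0.1000 = 0.1600 m
braking distance = 1.6000²/(2·0.5000) = 2.5600 m
person approaches 0.6000·(0.1000+3.2000) = 1.9800 m
residual clearance needed = 0.0000+0.0250+0.0000 = 0.0250 m
S_min ≈ 0.1600+2.5600+1.9800+0.0250  ⇒  S_min = 189/40 m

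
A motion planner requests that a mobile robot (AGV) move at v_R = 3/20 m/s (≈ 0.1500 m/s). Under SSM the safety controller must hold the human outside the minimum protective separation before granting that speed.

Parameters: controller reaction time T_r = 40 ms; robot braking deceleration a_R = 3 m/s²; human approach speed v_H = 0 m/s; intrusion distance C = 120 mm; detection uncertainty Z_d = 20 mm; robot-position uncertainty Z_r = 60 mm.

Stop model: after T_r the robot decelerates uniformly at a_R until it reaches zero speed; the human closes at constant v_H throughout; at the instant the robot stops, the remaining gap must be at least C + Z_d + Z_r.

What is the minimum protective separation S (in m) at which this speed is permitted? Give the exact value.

T_s = v_R/a_R = (3/20)/3 = 0.0500 s
robot covers v_R·T_r = 0.1500·0.0400 = 0.0060 m before braking
robot covers 0.1500·0.0500 − ½·3.0000·0.0500² = 0.0037 m while stopping
person approaches 0.0000·(0.0400+0.0500) = 0.0000 m
residual clearance needed = 0.1200+0.0200+0.0600 = 0.2000 m
S_min ≈ 0.0060+0.0037+0.0000+0.2000  ⇒  S_min = 839/4000 m

S_min = 839/4000 m = 0.2097 m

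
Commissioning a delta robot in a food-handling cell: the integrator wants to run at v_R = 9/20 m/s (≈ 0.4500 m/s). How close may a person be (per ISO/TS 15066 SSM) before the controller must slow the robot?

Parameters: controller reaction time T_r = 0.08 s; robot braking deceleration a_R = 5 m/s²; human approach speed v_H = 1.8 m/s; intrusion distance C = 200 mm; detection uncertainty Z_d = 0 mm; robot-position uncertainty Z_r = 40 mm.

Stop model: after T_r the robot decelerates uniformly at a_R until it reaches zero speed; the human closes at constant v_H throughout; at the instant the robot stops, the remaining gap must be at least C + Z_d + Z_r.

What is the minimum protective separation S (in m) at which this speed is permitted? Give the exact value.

S_min = 2409/4000 m = 0.6022 m

braking lasts T_s = (9/20)/5 = 0.0900 s
reaction-phase robot travel = 0.4500·0.0800 = 0.0360 m
robot covers 0.4500·0.0900 − ½·5.0000·0.0900² = 0.0203 m while stopping
person approaches 1.8000·(0.0800+0.0900) = 0.3060 m
C+Z_d+Z_r = 0.2000+0.0000+0.0400 = 0.2400 m
S_min ≈ 0.0360+0.0203+0.3060+0.2400  ⇒  S_min = 2409/4000 m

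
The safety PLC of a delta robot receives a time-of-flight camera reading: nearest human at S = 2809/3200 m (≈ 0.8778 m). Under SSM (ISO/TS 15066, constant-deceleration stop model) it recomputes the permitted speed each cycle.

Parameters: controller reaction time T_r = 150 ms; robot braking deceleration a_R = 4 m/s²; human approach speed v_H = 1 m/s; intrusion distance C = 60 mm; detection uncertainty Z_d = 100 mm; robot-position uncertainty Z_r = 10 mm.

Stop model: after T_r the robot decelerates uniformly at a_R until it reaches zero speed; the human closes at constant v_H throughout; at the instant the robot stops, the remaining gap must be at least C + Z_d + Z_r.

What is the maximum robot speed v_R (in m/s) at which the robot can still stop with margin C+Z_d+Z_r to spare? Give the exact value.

v_R_max = 21/20 m/s = 1.0500 m/s

quadratic (1/8)·v² + (2/5)·v + (-357/640) = 0
  disc = (2/5)² − 4·(1/8)·(-357/640) = 2809/6400 ; √disc = 53/80
  v_R = (−(2/5) + 53/80) / (2·(1/8)) = 21/20 m/s
check:
braking lasts T_s = (21/20)/4 = 0.2625 s
robot covers v_R·T_r = 1.0500·0.1500 = 0.1575 m before braking
braking distance = 1.0500²/(2·4.0000) = 0.1378 m
human over T_r+T_s: 1.0000·(0.1500+0.2625) = 0.4125 m
margins: 0.0600+0.1000+0.0100 = 0.1700 m
sum ≈ 0.1575+0.1378+0.4125+0.1700 ≈ 0.8778 m = S ✓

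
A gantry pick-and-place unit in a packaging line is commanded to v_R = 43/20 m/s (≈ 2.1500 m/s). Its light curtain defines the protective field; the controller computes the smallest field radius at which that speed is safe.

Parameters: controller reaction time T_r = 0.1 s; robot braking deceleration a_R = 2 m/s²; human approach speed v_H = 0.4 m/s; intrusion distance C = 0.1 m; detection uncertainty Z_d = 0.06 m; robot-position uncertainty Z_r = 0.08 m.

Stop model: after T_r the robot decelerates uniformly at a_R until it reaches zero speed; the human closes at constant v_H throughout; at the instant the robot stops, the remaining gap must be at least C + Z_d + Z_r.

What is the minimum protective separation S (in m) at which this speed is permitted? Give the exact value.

T_s = v_R/a_R = (43/20)/2 = 1.0750 s
robot covers v_R·T_r = 2.1500·0.1000 = 0.2150 m before braking
robot under decel: 2.1500²/(2·2.0000) = 1.1556 m
human over T_r+T_s: 0.4000·(0.1000+1.0750) = 0.4700 m
residual clearance needed = 0.1000+0.0600+0.0800 = 0.2400 m
S_min ≈ 0.2150+1.1556+0.4700+0.2400  ⇒  S_min = 3329/1600 m

S_min = 3329/1600 m = 2.0806 m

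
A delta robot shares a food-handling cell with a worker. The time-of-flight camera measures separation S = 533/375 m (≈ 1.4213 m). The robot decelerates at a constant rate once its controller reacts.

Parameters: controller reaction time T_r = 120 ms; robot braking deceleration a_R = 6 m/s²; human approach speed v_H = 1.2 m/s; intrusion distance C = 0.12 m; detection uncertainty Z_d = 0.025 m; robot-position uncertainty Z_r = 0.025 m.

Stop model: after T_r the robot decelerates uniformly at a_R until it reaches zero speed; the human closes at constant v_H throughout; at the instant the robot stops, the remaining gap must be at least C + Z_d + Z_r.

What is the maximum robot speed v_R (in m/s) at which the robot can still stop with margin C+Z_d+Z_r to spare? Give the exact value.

v_R_max = 11/5 m/s = 2.2000 m/s

at the boundary: (1/12)·v² + (8/25)·v + (-1661/1500) = 0
  disc = (8/25)² − 4·(1/12)·(-1661/1500) = 10609/22500 ; √disc = 103/150
  v_R = (−(8/25) + 103/150) / (2·(1/12)) = 11/5 m/s
check:
stop time T_s = (11/5)/6 = 0.3667 s
robot in T_r: 2.2000·0.1200 = 0.2640 m
robot under decel: 2.2000²/(2·6.0000) = 0.4033 m
human closes 1.2000·0.4867 = 0.5840 m
C+Z_d+Z_r = 0.1200+0.0250+0.0250 = 0.1700 m
sum ≈ 0.2640+0.4033+0.5840+0.1700 ≈ 1.4213 m = S ✓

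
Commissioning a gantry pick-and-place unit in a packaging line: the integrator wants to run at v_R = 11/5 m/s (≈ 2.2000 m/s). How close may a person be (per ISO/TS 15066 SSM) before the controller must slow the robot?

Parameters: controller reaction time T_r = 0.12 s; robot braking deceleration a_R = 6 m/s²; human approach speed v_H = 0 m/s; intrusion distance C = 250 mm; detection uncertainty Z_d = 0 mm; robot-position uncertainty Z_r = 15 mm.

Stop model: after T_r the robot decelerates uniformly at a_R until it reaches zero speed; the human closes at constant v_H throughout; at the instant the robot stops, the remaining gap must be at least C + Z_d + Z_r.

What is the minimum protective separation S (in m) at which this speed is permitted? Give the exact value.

S_min = 2797/3000 m = 0.9323 m

stop time T_s = (11/5)/6 = 0.3667 s
reaction-phase robot travel = 2.2000·0.1200 = 0.2640 m
braking distance = 2.2000²/(2·6.0000) = 0.4033 m
human over T_r+T_s: 0.0000·(0.1200+0.3667) = 0.0000 m
margins: 0.2500+0.0000+0.0150 = 0.2650 m
S_min ≈ 0.2640+0.4033+0.0000+0.2650  ⇒  S_min = 2797/3000 m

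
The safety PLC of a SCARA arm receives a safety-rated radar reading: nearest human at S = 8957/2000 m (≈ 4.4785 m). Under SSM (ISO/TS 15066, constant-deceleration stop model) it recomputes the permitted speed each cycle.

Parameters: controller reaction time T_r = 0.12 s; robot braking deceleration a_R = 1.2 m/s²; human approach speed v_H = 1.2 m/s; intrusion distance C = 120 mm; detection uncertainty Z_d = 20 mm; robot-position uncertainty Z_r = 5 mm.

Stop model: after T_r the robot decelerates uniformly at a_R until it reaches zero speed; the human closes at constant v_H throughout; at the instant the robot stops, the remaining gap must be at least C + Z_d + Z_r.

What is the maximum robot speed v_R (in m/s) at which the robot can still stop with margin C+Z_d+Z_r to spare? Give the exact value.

at the boundary: (5/12)·v² + (28/25)·v + (-8379/2000) = 0
  disc = (28/25)² − 4·(5/12)·(-8379/2000) = 82369/10000 ; √disc = 287/100
  v_R = (−(28/25) + 287/100) / (2·(5/12)) = 21/10 m/s
check:
braking lasts T_s = (21/10)/(6/5) = 1.7500 s
robot covers v_R·T_r = 2.1000·0.1200 = 0.2520 m before braking
robot covers 2.1000·1.7500 − ½·1.2000·1.7500² = 1.8375 m while stopping
person approaches 1.2000·(0.1200+1.7500) = 2.2440 m
residual clearance needed = 0.1200+0.0200+0.0050 = 0.1450 m
sum ≈ 0.2520+1.8375+2.2440+0.1450 ≈ 4.4785 m = S ✓

v_R_max = 21/10 m/s = 2.1000 m/s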